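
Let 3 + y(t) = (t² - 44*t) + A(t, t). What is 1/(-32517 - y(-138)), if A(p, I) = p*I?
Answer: -1/76674 ≈ -1.3042e-5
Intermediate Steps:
A(p, I) = I*p
y(t) = -3 - 44*t + 2*t² (y(t) = -3 + ((t² - 44*t) + t*t) = -3 + ((t² - 44*t) + t²) = -3 + (-44*t + 2*t²) = -3 - 44*t + 2*t²)
1/(-32517 - y(-138)) = 1/(-32517 - (-3 - 44*(-138) + 2*(-138)²)) = 1/(-32517 - (-3 + 6072 + 2*19044)) = 1/(-32517 - (-3 + 6072 + 38088)) = 1/(-32517 - 1*44157) = 1/(-32517 - 44157) = 1/(-76674) = -1/76674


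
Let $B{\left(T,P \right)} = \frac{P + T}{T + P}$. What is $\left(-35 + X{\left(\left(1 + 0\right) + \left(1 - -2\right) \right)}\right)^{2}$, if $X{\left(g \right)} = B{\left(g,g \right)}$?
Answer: $1156$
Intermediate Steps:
$B{\left(T,P \right)} = 1$ ($B{\left(T,P \right)} = \frac{P + T}{P + T} = 1$)
$X{\left(g \right)} = 1$
$\left(-35 + X{\left(\left(1 + 0\right) + \left(1 - -2\right) \right)}\right)^{2} = \left(-35 + 1\right)^{2} = \left(-34\right)^{2} = 1156$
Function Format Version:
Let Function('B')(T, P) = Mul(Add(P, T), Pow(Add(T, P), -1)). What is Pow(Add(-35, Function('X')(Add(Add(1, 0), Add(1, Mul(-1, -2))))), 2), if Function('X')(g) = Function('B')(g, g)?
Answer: 1156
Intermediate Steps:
Function('B')(T, P) = 1 (Function('B')(T, P) = Mul(Add(P, T), Pow(Add(P, T), -1)) = 1)
Function('X')(g) = 1
Pow(Add(-35, Function('X')(Add(Add(1, 0), Add(1, Mul(-1, -2))))), 2) = Pow(Add(-35, 1), 2) = Pow(-34, 2) = 1156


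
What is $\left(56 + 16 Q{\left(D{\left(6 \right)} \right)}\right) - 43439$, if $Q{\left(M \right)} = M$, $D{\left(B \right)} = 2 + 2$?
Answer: $-43319$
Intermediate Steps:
$D{\left(B \right)} = 4$
$\left(56 + 16 Q{\left(D{\left(6 \right)} \right)}\right) - 43439 = \left(56 + 16 \cdot 4\right) - 43439 = \left(56 + 64\right) - 43439 = 120 - 43439 = -43319$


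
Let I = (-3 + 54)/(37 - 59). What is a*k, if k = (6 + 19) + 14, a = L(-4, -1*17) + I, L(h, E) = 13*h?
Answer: -46605/22 ≈ -2118.4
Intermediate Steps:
I = -51/22 (I = 51/(-22) = 51*(-1/22) = -51/22 ≈ -2.3182)
a = -1195/22 (a = 13*(-4) - 51/22 = -52 - 51/22 = -1195/22 ≈ -54.318)
k = 39 (k = 25 + 14 = 39)
a*k = -1195/22*39 = -46605/22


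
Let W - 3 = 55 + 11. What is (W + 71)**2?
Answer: 19600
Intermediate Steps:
W = 69 (W = 3 + (55 + 11) = 3 + 66 = 69)
(W + 71)**2 = (69 + 71)**2 = 140**2 = 19600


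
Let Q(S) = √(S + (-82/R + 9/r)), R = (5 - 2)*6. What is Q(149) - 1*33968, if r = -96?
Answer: -33968 + √83146/24 ≈ -33956.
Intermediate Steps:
R = 18 (R = 3*6 = 18)
Q(S) = √(-1339/288 + S) (Q(S) = √(S + (-82/18 + 9/(-96))) = √(S + (-82*1/18 + 9*(-1/96))) = √(S + (-41/9 - 3/32)) = √(S - 1339/288) = √(-1339/288 + S))
Q(149) - 1*33968 = √(-2678 + 576*149)/24 - 1*33968 = √(-2678 + 85824)/24 - 33968 = √83146/24 - 33968 = -33968 + √83146/24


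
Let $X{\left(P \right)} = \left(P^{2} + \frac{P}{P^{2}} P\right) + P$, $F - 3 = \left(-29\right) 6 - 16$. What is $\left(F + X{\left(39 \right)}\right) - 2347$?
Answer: $-973$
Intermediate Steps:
$F = -187$ ($F = 3 - 190 = -187$)
$X{\left(P \right)} = 1 + P + P^{2}$ ($X{\left(P \right)} = \left(P^{2} + \frac{P}{P^{2}} P\right) + P = \left(P^{2} + \frac{P}{P}\right) + P = \left(P^{2} + 1\right) + P = \left(1 + P^{2}\right) + P = 1 + P + P^{2}$)
$\left(F + X{\left(39 \right)}\right) - 2347 = \left(-187 + \left(1 + 39 + 39^{2}\right)\right) - 2347 = \left(-187 + \left(1 + 39 + 1521\right)\right) - 2347 = \left(-187 + 1561\right) - 2347 = 1374 - 2347 = -973$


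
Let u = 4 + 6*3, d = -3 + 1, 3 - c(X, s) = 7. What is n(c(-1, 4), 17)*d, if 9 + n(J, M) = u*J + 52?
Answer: 90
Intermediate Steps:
c(X, s) = -4 (c(X, s) = 3 - 1*7 = 3 - 7 = -4)
d = -2
u = 22 (u = 4 + 18 = 22)
n(J, M) = 43 + 22*J (n(J, M) = -9 + (22*J + 52) = -9 + (52 + 22*J) = 43 + 22*J)
n(c(-1, 4), 17)*d = (43 + 22*(-4))*(-2) = (43 - 88)*(-2) = -45*(-2) = 90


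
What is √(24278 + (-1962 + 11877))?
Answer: √34193 ≈ 184.91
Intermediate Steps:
√(24278 + (-1962 + 11877)) = √(24278 + 9915) = √34193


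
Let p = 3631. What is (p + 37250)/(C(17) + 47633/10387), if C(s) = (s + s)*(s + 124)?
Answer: 424630947/49842911 ≈ 8.5194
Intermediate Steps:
C(s) = 2*s*(124 + s) (C(s) = (2*s)*(124 + s) = 2*s*(124 + s))
(p + 37250)/(C(17) + 47633/10387) = (3631 + 37250)/(2*17*(124 + 17) + 47633/10387) = 40881/(2*17*141 + 47633*(1/10387)) = 40881/(4794 + 47633/10387) = 40881/(49842911/10387) = 40881*(10387/49842911) = 424630947/49842911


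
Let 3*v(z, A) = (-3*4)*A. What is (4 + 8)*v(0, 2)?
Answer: -96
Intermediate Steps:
v(z, A) = -4*A (v(z, A) = ((-3*4)*A)/3 = (-12*A)/3 = -4*A)
(4 + 8)*v(0, 2) = (4 + 8)*(-4*2) = 12*(-8) = -96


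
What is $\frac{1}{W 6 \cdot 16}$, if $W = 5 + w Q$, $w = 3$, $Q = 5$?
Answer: $\frac{1}{1920} \approx 0.00052083$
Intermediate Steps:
$W = 20$ ($W = 5 + 3 \cdot 5 = 5 + 15 = 20$)
$\frac{1}{W 6 \cdot 16} = \frac{1}{20 \cdot 6 \cdot 16} = \frac{1}{120 \cdot 16} = \frac{1}{1920}$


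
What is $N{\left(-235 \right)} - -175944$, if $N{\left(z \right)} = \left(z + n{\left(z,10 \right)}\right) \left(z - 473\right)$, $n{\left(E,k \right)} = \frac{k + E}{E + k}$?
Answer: $341616$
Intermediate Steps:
$n{\left(E,k \right)} = 1$ ($n{\left(E,k \right)} = \frac{E + k}{E + k} = 1$)
$N{\left(z \right)} = \left(1 + z\right) \left(-473 + z\right)$ ($N{\left(z \right)} = \left(z + 1\right) \left(z - 473\right) = \left(1 + z\right) \left(-473 + z\right)$)
$N{\left(-235 \right)} - -175944 = \left(-473 + \left(-235\right)^{2} - -110920\right) - -175944 = \left(-473 + 55225 + 110920\right) + 175944 = 165672 + 175944 = 341616$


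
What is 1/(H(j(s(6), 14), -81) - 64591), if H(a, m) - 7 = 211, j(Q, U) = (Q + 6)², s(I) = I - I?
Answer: -1/64373 ≈ -1.5534e-5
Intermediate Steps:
s(I) = 0
j(Q, U) = (6 + Q)²
H(a, m) = 218 (H(a, m) = 7 + 211 = 218)
1/(H(j(s(6), 14), -81) - 64591) = 1/(218 - 64591) = 1/(-64373) = -1/64373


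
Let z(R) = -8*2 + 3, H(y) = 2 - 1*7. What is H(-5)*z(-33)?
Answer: 65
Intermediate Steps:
H(y) = -5 (H(y) = 2 - 7 = -5)
z(R) = -13 (z(R) = -16 + 3 = -13)
H(-5)*z(-33) = -5*(-13) = 65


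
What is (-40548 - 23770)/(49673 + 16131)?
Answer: -32159/32902 ≈ -0.97742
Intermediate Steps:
(-40548 - 23770)/(49673 + 16131) = -64318/65804 = -64318*1/65804 = -32159/32902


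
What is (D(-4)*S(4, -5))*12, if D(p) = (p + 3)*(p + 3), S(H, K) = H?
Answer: 48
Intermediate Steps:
D(p) = (3 + p)² (D(p) = (3 + p)*(3 + p) = (3 + p)²)
(D(-4)*S(4, -5))*12 = ((3 - 4)²*4)*12 = ((-1)²*4)*12 = (1*4)*12 = 4*12 = 48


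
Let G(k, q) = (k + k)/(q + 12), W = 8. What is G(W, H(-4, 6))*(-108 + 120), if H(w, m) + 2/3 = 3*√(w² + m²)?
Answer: -1224/191 + 648*√13/191 ≈ 5.8241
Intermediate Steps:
H(w, m) = -⅔ + 3*√(m² + w²) (H(w, m) = -⅔ + 3*√(w² + m²) = -⅔ + 3*√(m² + w²))
G(k, q) = 2*k/(12 + q) (G(k, q) = (2*k)/(12 + q) = 2*k/(12 + q))
G(W, H(-4, 6))*(-108 + 120) = (2*8/(12 + (-⅔ + 3*√(6² + (-4)²))))*(-108 + 120) = (2*8/(12 + (-⅔ + 3*√(36 + 16))))*12 = (2*8/(12 + (-⅔ + 3*√52)))*12 = (2*8/(12 + (-⅔ + 3*(2*√13))))*12 = (2*8/(12 + (-⅔ + 6*√13)))*12 = (2*8/(34/3 + 6*√13))*12 = (16/(34/3 + 6*√13))*12 = 192/(34/3 + 6*√13)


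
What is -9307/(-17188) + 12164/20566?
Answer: 200241297/176744204 ≈ 1.1329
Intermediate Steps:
-9307/(-17188) + 12164/20566 = -9307*(-1/17188) + 12164*(1/20566) = 9307/17188 + 6082/10283 = 200241297/176744204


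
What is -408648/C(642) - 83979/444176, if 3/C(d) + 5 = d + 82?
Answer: -43502288377483/444176 ≈ -9.7939e+7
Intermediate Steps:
C(d) = 3/(77 + d) (C(d) = 3/(-5 + (d + 82)) = 3/(-5 + (82 + d)) = 3/(77 + d))
-408648/C(642) - 83979/444176 = -408648/(3/(77 + 642)) - 83979/444176 = -408648/(3/719) - 83979*1/444176 = -408648/(3*(1/719)) - 83979/444176 = -408648/3/719 - 83979/444176 = -408648*719/3 - 83979/444176 = -97939304 - 83979/444176 = -43502288377483/444176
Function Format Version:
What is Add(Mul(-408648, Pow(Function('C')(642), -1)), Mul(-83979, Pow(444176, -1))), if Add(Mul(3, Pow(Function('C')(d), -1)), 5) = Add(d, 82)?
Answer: Rational(-43502288377483, 444176) ≈ -9.7939e+7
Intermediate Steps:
Function('C')(d) = Mul(3, Pow(Add(77, d), -1)) (Function('C')(d) = Mul(3, Pow(Add(-5, Add(d, 82)), -1)) = Mul(3, Pow(Add(-5, Add(82, d)), -1)) = Mul(3, Pow(Add(77, d), -1)))
Add(Mul(-408648, Pow(Function('C')(642), -1)), Mul(-83979, Pow(444176, -1))) = Add(Mul(-408648, Pow(Mul(3, Pow(Add(77, 642), -1)), -1)), Mul(-83979, Pow(444176, -1))) = Add(Mul(-408648, Pow(Mul(3, Pow(719, -1)), -1)), Mul(-83979, Rational(1, 444176))) = Add(Mul(-408648, Pow(Mul(3, Rational(1, 719)), -1)), Rational(-83979, 444176)) = Add(Mul(-408648, Pow(Rational(3, 719), -1)), Rational(-83979, 444176)) = Add(Mul(-408648, Rational(719, 3)), Rational(-83979, 444176)) = Add(-97939304, Rational(-83979, 444176)) = Rational(-43502288377483, 444176)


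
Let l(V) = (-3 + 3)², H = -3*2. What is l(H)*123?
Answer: 0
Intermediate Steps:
H = -6
l(V) = 0 (l(V) = 0² = 0)
l(H)*123 = 0*123 = 0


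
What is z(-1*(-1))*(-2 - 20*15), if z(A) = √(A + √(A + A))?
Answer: -302*√(1 + √2) ≈ -469.24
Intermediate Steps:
z(A) = √(A + √2*√A) (z(A) = √(A + √(2*A)) = √(A + √2*√A))
z(-1*(-1))*(-2 - 20*15) = √(-1*(-1) + √2*√(-1*(-1)))*(-2 - 20*15) = √(1 + √2*√1)*(-2 - 300) = √(1 + √2*1)*(-302) = √(1 + √2)*(-302) = -302*√(1 + √2)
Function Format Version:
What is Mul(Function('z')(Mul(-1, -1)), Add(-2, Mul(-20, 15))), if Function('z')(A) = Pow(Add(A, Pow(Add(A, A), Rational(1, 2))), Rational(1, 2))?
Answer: Mul(-302, Pow(Add(1, Pow(2, Rational(1, 2))), Rational(1, 2))) ≈ -469.24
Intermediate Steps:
Function('z')(A) = Pow(Add(A, Mul(Pow(2, Rational(1, 2)), Pow(A, Rational(1, 2)))), Rational(1, 2)) (Function('z')(A) = Pow(Add(A, Pow(Mul(2, A), Rational(1, 2))), Rational(1, 2)) = Pow(Add(A, Mul(Pow(2, Rational(1, 2)), Pow(A, Rational(1, 2)))), Rational(1, 2)))
Mul(Function('z')(Mul(-1, -1)), Add(-2, Mul(-20, 15))) = Mul(Pow(Add(Mul(-1, -1), Mul(Pow(2, Rational(1, 2)), Pow(Mul(-1, -1), Rational(1, 2)))), Rational(1, 2)), Add(-2, Mul(-20, 15))) = Mul(Pow(Add(1, Mul(Pow(2, Rational(1, 2)), Pow(1, Rational(1, 2)))), Rational(1, 2)), Add(-2, -300)) = Mul(Pow(Add(1, Mul(Pow(2, Rational(1, 2)), 1)), Rational(1, 2)), -302) = Mul(Pow(Add(1, Pow(2, Rational(1, 2))), Rational(1, 2)), -302) = Mul(-302, Pow(Add(1, Pow(2, Rational(1, 2))), Rational(1, 2)))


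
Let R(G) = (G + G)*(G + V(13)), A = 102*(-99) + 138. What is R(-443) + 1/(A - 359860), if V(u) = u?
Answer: 140894023599/369820 ≈ 3.8098e+5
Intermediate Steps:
A = -9960 (A = -10098 + 138 = -9960)
R(G) = 2*G*(13 + G) (R(G) = (G + G)*(G + 13) = (2*G)*(13 + G) = 2*G*(13 + G))
R(-443) + 1/(A - 359860) = 2*(-443)*(13 - 443) + 1/(-9960 - 359860) = 2*(-443)*(-430) + 1/(-369820) = 380980 - 1/369820 = 140894023599/369820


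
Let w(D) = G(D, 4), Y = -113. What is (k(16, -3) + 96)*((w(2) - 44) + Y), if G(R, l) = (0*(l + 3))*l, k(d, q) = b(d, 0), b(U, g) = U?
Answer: -17584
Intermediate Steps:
k(d, q) = d
G(R, l) = 0 (G(R, l) = (0*(3 + l))*l = 0*l = 0)
w(D) = 0
(k(16, -3) + 96)*((w(2) - 44) + Y) = (16 + 96)*((0 - 44) - 113) = 112*(-44 - 113) = 112*(-157) = -17584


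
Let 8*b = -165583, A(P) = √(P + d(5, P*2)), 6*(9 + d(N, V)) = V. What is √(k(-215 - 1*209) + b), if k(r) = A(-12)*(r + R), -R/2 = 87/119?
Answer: √(-4689641726 - 481997600*I)/476 ≈ 7.3836 - 144.06*I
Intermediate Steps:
d(N, V) = -9 + V/6
R = -174/119 ≈ -1.4622
A(P) = √(-9 + 4*P/3) (A(P) = √(P + (-9 + (P*2)/6)) = √(P + (-9 + (2*P)/6)) = √(P + (-9 + P/3)) = √(-9 + 4*P/3))
b = -165583/8 (b = (⅛)*(-165583) = -165583/8 ≈ -20698.)
k(r) = 5*I*(-174/119 + r) (k(r) = (√(-81 + 12*(-12))/3)*(r - 174/119) = (√(-81 - 144)/3)*(-174/119 + r) = (√(-225)/3)*(-174/119 + r) = ((15*I)/3)*(-174/119 + r) = (5*I)*(-174/119 + r) = 5*I*(-174/119 + r))
√(k(-215 - 1*209) + b) = √(I*(-870/119 + 5*(-215 - 1*209)) - 165583/8) = √(I*(-870/119 + 5*(-215 - 209)) - 165583/8) = √(I*(-870/119 + 5*(-424)) - 165583/8) = √(I*(-870/119 - 2120) - 165583/8) = √(I*(-253150/119) - 165583/8) = √(-253150*I/119 - 165583/8) = √(-165583/8 - 253150*I/119)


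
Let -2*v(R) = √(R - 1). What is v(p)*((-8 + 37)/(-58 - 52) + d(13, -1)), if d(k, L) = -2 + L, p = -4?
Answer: 359*I*√5/220 ≈ 3.6489*I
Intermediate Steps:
v(R) = -√(-1 + R)/2 (v(R) = -√(R - 1)/2 = -√(-1 + R)/2)
v(p)*((-8 + 37)/(-58 - 52) + d(13, -1)) = (-√(-1 - 4)/2)*((-8 + 37)/(-58 - 52) + (-2 - 1)) = (-I*√5/2)*(29/(-110) - 3) = (-I*√5/2)*(29*(-1/110) - 3) = (-I*√5/2)*(-29/110 - 3) = -I*√5/2*(-359/110) = 359*I*√5/220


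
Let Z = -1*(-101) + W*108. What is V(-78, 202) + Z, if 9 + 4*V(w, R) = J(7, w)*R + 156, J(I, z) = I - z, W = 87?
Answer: 55305/4 ≈ 13826.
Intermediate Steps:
Z = 9497 (Z = -1*(-101) + 87*108 = 101 + 9396 = 9497)
V(w, R) = 147/4 + R*(7 - w)/4 (V(w, R) = -9/4 + ((7 - w)*R + 156)/4 = -9/4 + (R*(7 - w) + 156)/4 = -9/4 + (156 + R*(7 - w))/4 = -9/4 + (39 + R*(7 - w)/4) = 147/4 + R*(7 - w)/4)
V(-78, 202) + Z = (147/4 - ¼*202*(-7 - 78)) + 9497 = (147/4 - ¼*202*(-85)) + 9497 = (147/4 + 8585/2) + 9497 = 17317/4 + 9497 = 55305/4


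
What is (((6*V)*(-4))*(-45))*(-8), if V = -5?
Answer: 43200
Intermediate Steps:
(((6*V)*(-4))*(-45))*(-8) = (((6*(-5))*(-4))*(-45))*(-8) = (-30*(-4)*(-45))*(-8) = (120*(-45))*(-8) = -5400*(-8) = 43200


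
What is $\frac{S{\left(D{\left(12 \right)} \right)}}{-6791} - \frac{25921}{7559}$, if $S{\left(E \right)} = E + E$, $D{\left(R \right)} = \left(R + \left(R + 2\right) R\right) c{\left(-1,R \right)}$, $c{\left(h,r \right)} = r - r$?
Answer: $- \frac{25921}{7559} \approx -3.4292$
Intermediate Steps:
$c{\left(h,r \right)} = 0$
$D{\left(R \right)} = 0$ ($D{\left(R \right)} = \left(R + \left(R + 2\right) R\right) 0 = \left(R + \left(2 + R\right) R\right) 0 = \left(R + R \left(2 + R\right)\right) 0 = 0$)
$S{\left(E \right)} = 2 E$
$\frac{S{\left(D{\left(12 \right)} \right)}}{-6791} - \frac{25921}{7559} = \frac{2 \cdot 0}{-6791} - \frac{25921}{7559} = 0 \left(- \frac{1}{6791}\right) - \frac{25921}{7559} = 0 - \frac{25921}{7559} = - \frac{25921}{7559}$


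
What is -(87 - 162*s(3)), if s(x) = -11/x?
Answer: -681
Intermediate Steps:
-(87 - 162*s(3)) = -(87 - (-1782)/3) = -(87 - 162*(-11/3)) = -(87 + 594) = -1*681 = -681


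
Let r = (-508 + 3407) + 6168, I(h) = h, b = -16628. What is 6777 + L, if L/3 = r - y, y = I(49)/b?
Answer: 564986331/16628 ≈ 33978.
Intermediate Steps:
r = 9067 (r = 2899 + 6168 = 9067)
y = -49/16628 (y = 49/(-16628) = 49*(-1/16628) = -49/16628 ≈ -0.0029468)
L = 452298375/16628 (L = 3*(9067 - 1*(-49/16628)) = 3*(9067 + 49/16628) = 3*(150766125/16628) = 452298375/16628 ≈ 27201.)
6777 + L = 6777 + 452298375/16628 = 564986331/16628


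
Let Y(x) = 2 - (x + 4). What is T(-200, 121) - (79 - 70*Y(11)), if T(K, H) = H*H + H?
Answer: 13773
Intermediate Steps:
Y(x) = -2 - x (Y(x) = 2 - (4 + x) = 2 + (-4 - x) = -2 - x)
T(K, H) = H + H² (T(K, H) = H² + H = H + H²)
T(-200, 121) - (79 - 70*Y(11)) = 121*(1 + 121) - (79 - 70*(-2 - 1*11)) = 121*122 - (79 - 70*(-2 - 11)) = 14762 - (79 - 70*(-13)) = 14762 - (79 + 910) = 14762 - 1*989 = 14762 - 989 = 13773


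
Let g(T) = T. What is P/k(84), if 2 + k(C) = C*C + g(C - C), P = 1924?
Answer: 962/3527 ≈ 0.27275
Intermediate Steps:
k(C) = -2 + C**2 (k(C) = -2 + (C*C + (C - C)) = -2 + (C**2 + 0) = -2 + C**2)
P/k(84) = 1924/(-2 + 84**2) = 1924/(-2 + 7056) = 1924/7054 = 1924*(1/7054) = 962/3527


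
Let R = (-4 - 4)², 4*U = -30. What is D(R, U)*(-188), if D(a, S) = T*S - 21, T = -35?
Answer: -45402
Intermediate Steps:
U = -15/2 (U = (¼)*(-30) = -15/2 ≈ -7.5000)
R = 64 (R = (-8)² = 64)
D(a, S) = -21 - 35*S (D(a, S) = -35*S - 21 = -21 - 35*S)
D(R, U)*(-188) = (-21 - 35*(-15/2))*(-188) = (-21 + 525/2)*(-188) = (483/2)*(-188) = -45402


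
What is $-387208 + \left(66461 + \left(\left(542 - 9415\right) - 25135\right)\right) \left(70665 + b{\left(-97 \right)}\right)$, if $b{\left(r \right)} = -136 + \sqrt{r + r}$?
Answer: $2288490429 + 32453 i \sqrt{194} \approx 2.2885 \cdot 10^{9} + 4.5202 \cdot 10^{5} i$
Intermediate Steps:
$b{\left(r \right)} = -136 + \sqrt{2} \sqrt{r}$ ($b{\left(r \right)} = -136 + \sqrt{2 r} = -136 + \sqrt{2} \sqrt{r}$)
$-387208 + \left(66461 + \left(\left(542 - 9415\right) - 25135\right)\right) \left(70665 + b{\left(-97 \right)}\right) = -387208 + \left(66461 + \left(\left(542 - 9415\right) - 25135\right)\right) \left(70665 - \left(136 - \sqrt{2} \sqrt{-97}\right)\right) = -387208 + \left(66461 - 34008\right) \left(70665 - \left(136 - \sqrt{2} i \sqrt{97}\right)\right) = -387208 + \left(66461 - 34008\right) \left(70665 - \left(136 - i \sqrt{194}\right)\right) = -387208 + 32453 \left(70529 + i \sqrt{194}\right) = -387208 + \left(2288877637 + 32453 i \sqrt{194}\right) = 2288490429 + 32453 i \sqrt{194}$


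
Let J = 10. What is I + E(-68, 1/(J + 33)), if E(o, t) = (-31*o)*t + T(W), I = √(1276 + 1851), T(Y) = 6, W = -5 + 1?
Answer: 2366/43 + √3127 ≈ 110.94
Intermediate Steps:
W = -4
I = √3127 ≈ 55.920
E(o, t) = 6 - 31*o*t (E(o, t) = (-31*o)*t + 6 = -31*o*t + 6 = 6 - 31*o*t)
I + E(-68, 1/(J + 33)) = √3127 + (6 - 31*(-68)/(10 + 33)) = √3127 + (6 - 31*(-68)/43) = √3127 + (6 - 31*(-68)*1/43) = √3127 + (6 + 2108/43) = √3127 + 2366/43 = 2366/43 + √3127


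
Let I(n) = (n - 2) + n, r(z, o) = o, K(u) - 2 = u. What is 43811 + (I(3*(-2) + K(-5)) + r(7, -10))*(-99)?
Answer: 46781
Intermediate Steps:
K(u) = 2 + u
I(n) = -2 + 2*n (I(n) = (-2 + n) + n = -2 + 2*n)
43811 + (I(3*(-2) + K(-5)) + r(7, -10))*(-99) = 43811 + ((-2 + 2*(3*(-2) + (2 - 5))) - 10)*(-99) = 43811 + ((-2 + 2*(-6 - 3)) - 10)*(-99) = 43811 + ((-2 + 2*(-9)) - 10)*(-99) = 43811 + ((-2 - 18) - 10)*(-99) = 43811 + (-20 - 10)*(-99) = 43811 - 30*(-99) = 43811 + 2970 = 46781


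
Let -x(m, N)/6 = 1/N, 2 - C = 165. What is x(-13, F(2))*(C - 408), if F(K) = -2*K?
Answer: -1713/2 ≈ -856.50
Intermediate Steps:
C = -163 (C = 2 - 1*165 = 2 - 165 = -163)
x(m, N) = -6/N
x(-13, F(2))*(C - 408) = (-6/((-2*2)))*(-163 - 408) = -6/(-4)*(-571) = -6*(-1/4)*(-571) = (3/2)*(-571) = -1713/2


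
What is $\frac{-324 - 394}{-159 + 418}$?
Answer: $- \frac{718}{259} \approx -2.7722$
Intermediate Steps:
$\frac{-324 - 394}{-159 + 418} = - \frac{718}{259}$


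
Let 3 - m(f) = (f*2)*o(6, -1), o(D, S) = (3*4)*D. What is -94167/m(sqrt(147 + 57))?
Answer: 31389/470015 + 3013344*sqrt(51)/470015 ≈ 45.852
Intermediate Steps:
o(D, S) = 12*D
m(f) = 3 - 144*f (m(f) = 3 - f*2*12*6 = 3 - 2*f*72 = 3 - 144*f)
-94167/m(sqrt(147 + 57)) = -94167/(3 - 144*sqrt(147 + 57)) = -94167/(3 - 288*sqrt(51))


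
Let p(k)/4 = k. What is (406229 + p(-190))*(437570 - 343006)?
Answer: 38342770516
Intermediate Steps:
p(k) = 4*k
(406229 + p(-190))*(437570 - 343006) = (406229 + 4*(-190))*(437570 - 343006) = (406229 - 760)*94564 = 405469*94564 = 38342770516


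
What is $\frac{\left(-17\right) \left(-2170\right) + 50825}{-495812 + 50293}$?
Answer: $- \frac{87715}{445519} \approx -0.19688$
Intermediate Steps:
$\frac{\left(-17\right) \left(-2170\right) + 50825}{-495812 + 50293} = \frac{36890 + 50825}{-445519} = 87715 \left(- \frac{1}{445519}\right) = - \frac{87715}{445519}$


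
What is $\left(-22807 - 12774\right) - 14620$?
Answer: $-50201$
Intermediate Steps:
$\left(-22807 - 12774\right) - 14620 = -35581 - 14620 = -50201$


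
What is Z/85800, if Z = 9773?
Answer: 9773/85800 ≈ 0.11390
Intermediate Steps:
Z/85800 = 9773/85800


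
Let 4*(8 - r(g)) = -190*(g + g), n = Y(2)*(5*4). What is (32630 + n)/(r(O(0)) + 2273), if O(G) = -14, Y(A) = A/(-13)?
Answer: 424150/12363 ≈ 34.308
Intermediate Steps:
Y(A) = -A/13 (Y(A) = A*(-1/13) = -A/13)
n = -40/13 (n = (-1/13*2)*(5*4) = -2/13*20 = -40/13 ≈ -3.0769)
r(g) = 8 + 95*g (r(g) = 8 - (-95)*(g + g)/2 = 8 - (-95)*2*g/2 = 8 - (-95)*g = 8 + 95*g)
(32630 + n)/(r(O(0)) + 2273) = (32630 - 40/13)/((8 + 95*(-14)) + 2273) = 424150/(13*((8 - 1330) + 2273)) = 424150/(13*(-1322 + 2273)) = (424150/13)/951 = (424150/13)*(1/951) = 424150/12363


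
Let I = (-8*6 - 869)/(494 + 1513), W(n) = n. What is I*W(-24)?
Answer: 7336/669 ≈ 10.966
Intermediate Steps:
I = -917/2007 (I = (-48 - 869)/2007 = -917*1/2007 = -917/2007 ≈ -0.45690)
I*W(-24) = -917/2007*(-24) = 7336/669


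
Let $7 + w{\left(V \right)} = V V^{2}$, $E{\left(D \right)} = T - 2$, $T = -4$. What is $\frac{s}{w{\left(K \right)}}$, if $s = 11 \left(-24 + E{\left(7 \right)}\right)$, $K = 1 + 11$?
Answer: $- \frac{330}{1721} \approx -0.19175$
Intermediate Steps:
$K = 12$
$E{\left(D \right)} = -6$ ($E{\left(D \right)} = -4 - 2 = -6$)
$w{\left(V \right)} = -7 + V^{3}$ ($w{\left(V \right)} = -7 + V V^{2} = -7 + V^{3}$)
$s = -330$ ($s = 11 \left(-24 - 6\right) = 11 \left(-30\right) = -330$)
$\frac{s}{w{\left(K \right)}} = - \frac{330}{-7 + 12^{3}} = - \frac{330}{-7 + 1728} = - \frac{330}{1721}$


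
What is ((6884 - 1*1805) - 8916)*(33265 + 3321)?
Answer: -140380482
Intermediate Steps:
((6884 - 1*1805) - 8916)*(33265 + 3321) = ((6884 - 1805) - 8916)*36586 = (5079 - 8916)*36586 = -3837*36586 = -140380482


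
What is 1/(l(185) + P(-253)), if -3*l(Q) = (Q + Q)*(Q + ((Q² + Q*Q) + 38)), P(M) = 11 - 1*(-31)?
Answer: -1/8469628 ≈ -1.1807e-7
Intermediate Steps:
P(M) = 42 (P(M) = 11 + 31 = 42)
l(Q) = -2*Q*(38 + Q + 2*Q²)/3 (l(Q) = -(Q + Q)*(Q + ((Q² + Q*Q) + 38))/3 = -2*Q*(Q + ((Q² + Q²) + 38))/3 = -2*Q*(Q + (2*Q² + 38))/3 = -2*Q*(Q + (38 + 2*Q²))/3 = -2*Q*(38 + Q + 2*Q²)/3)
1/(l(185) + P(-253)) = 1/(-⅔*185*(38 + 185 + 2*185²) + 42) = 1/(-⅔*185*(38 + 185 + 2*34225) + 42) = 1/(-⅔*185*(38 + 185 + 68450) + 42) = 1/(-⅔*185*68673 + 42) = 1/(-8469670 + 42) = 1/(-8469628) = -1/8469628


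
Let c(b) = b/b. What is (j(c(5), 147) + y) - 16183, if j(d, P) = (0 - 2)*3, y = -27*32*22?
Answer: -35197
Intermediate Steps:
c(b) = 1
y = -19008 (y = -864*22 = -19008)
j(d, P) = -6 (j(d, P) = -2*3 = -6)
(j(c(5), 147) + y) - 16183 = (-6 - 19008) - 16183 = -19014 - 16183 = -35197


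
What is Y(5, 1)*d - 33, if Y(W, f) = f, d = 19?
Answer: -14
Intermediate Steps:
Y(5, 1)*d - 33 = 1*19 - 33 = 19 - 33 = -14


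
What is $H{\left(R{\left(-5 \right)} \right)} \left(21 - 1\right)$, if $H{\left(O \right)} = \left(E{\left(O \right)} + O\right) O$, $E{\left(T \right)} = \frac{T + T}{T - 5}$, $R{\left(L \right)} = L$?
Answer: $400$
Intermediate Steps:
$E{\left(T \right)} = \frac{2 T}{-5 + T}$
$H{\left(O \right)} = O \left(O + \frac{2 O}{-5 + O}\right)$ ($H{\left(O \right)} = \left(\frac{2 O}{-5 + O} + O\right) O = \left(O + \frac{2 O}{-5 + O}\right) O = O \left(O + \frac{2 O}{-5 + O}\right)$)
$H{\left(R{\left(-5 \right)} \right)} \left(21 - 1\right) = \frac{\left(-5\right)^{2} \left(-3 - 5\right)}{-5 - 5} \left(21 - 1\right) = 25 \frac{1}{-10} \left(-8\right) 20 = 25 \left(- \frac{1}{10}\right) \left(-8\right) 20 = 20 \cdot 20 = 400$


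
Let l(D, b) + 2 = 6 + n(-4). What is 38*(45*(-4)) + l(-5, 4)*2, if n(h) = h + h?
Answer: -6848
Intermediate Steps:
n(h) = 2*h
l(D, b) = -4 (l(D, b) = -2 + (6 + 2*(-4)) = -2 + (6 - 8) = -2 - 2 = -4)
38*(45*(-4)) + l(-5, 4)*2 = 38*(45*(-4)) - 4*2 = 38*(-180) - 8 = -6840 - 8 = -6848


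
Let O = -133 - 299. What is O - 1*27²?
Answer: -1161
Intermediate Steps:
O = -432
O - 1*27² = -432 - 1*27² = -432 - 1*729 = -432 - 729 = -1161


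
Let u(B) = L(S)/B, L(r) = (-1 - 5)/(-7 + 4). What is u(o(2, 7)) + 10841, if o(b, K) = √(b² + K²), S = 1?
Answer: 10841 + 2*√53/53 ≈ 10841.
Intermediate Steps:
L(r) = 2 (L(r) = -6/(-3) = -6*(-⅓) = 2)
o(b, K) = √(K² + b²)
u(B) = 2/B
u(o(2, 7)) + 10841 = 2/(√(7² + 2²)) + 10841 = 2/(√(49 + 4)) + 10841 = 2/(√53) + 10841 = 2*(√53/53) + 10841 = 2*√53/53 + 10841 = 10841 + 2*√53/53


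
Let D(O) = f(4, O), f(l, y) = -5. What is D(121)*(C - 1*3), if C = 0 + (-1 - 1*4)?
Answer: 40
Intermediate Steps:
D(O) = -5
C = -5 (C = 0 + (-1 - 4) = 0 - 5 = -5)
D(121)*(C - 1*3) = -5*(-5 - 1*3) = -5*(-5 - 3) = -5*(-8) = 40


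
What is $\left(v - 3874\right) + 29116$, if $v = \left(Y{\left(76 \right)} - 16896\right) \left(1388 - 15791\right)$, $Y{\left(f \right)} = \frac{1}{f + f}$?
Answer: $\frac{36993491757}{152} \approx 2.4338 \cdot 10^{8}$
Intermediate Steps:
$Y{\left(f \right)} = \frac{1}{2 f}$
$v = \frac{36989654973}{152}$ ($v = \left(\frac{1}{2 \cdot 76} - 16896\right) \left(1388 - 15791\right) = \left(\frac{1}{2} \cdot \frac{1}{76} - 16896\right) \left(-14403\right) = \left(\frac{1}{152} - 16896\right) \left(-14403\right) = \left(- \frac{2568191}{152}\right) \left(-14403\right) = \frac{36989654973}{152} \approx 2.4335 \cdot 10^{8}$)
$\left(v - 3874\right) + 29116 = \left(\frac{36989654973}{152} - 3874\right) + 29116 = \frac{36989066125}{152} + 29116 = \frac{36993491757}{152}$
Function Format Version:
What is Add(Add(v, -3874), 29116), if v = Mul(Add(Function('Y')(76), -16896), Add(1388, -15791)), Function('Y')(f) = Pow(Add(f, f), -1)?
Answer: Rational(36993491757, 152) ≈ 2.4338e+8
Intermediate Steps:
Function('Y')(f) = Mul(Rational(1, 2), Pow(f, -1)) (Function('Y')(f) = Pow(Mul(2, f), -1) = Mul(Rational(1, 2), Pow(f, -1)))
v = Rational(36989654973, 152) (v = Mul(Add(Mul(Rational(1, 2), Pow(76, -1)), -16896), Add(1388, -15791)) = Mul(Add(Mul(Rational(1, 2), Rational(1, 76)), -16896), -14403) = Mul(Add(Rational(1, 152), -16896), -14403) = Mul(Rational(-2568191, 152), -14403) = Rational(36989654973, 152) ≈ 2.4335e+8)
Add(Add(v, -3874), 29116) = Add(Add(Rational(36989654973, 152), -3874), 29116) = Add(Rational(36989066125, 152), 29116) = Rational(36993491757, 152)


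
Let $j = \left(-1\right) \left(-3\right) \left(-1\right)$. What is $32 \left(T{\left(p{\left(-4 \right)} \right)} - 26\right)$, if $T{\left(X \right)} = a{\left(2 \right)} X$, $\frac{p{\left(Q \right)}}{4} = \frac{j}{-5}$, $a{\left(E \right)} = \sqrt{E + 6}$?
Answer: $-832 + \frac{768 \sqrt{2}}{5} \approx -614.78$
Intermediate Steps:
$j = -3$ ($j = 3 \left(-1\right) = -3$)
$a{\left(E \right)} = \sqrt{6 + E}$
$p{\left(Q \right)} = \frac{12}{5}$ ($p{\left(Q \right)} = 4 \left(- \frac{3}{-5}\right) = 4 \left(\left(-3\right) \left(- \frac{1}{5}\right)\right) = 4 \cdot \frac{3}{5} = \frac{12}{5}$)
$T{\left(X \right)} = 2 X \sqrt{2}$ ($T{\left(X \right)} = \sqrt{6 + 2} X = \sqrt{8} X = 2 \sqrt{2} X = 2 X \sqrt{2}$)
$32 \left(T{\left(p{\left(-4 \right)} \right)} - 26\right) = 32 \left(2 \cdot \frac{12}{5} \sqrt{2} - 26\right) = 32 \left(\frac{24 \sqrt{2}}{5} - 26\right) = 32 \left(-26 + \frac{24 \sqrt{2}}{5}\right) = -832 + \frac{768 \sqrt{2}}{5}$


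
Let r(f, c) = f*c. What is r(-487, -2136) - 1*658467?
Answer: 381765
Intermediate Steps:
r(f, c) = c*f
r(-487, -2136) - 1*658467 = -2136*(-487) - 1*658467 = 1040232 - 658467 = 381765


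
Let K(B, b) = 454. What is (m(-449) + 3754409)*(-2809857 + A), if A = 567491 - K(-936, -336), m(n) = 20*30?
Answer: -8421809285380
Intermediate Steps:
m(n) = 600
A = 567037 (A = 567491 - 1*454 = 567491 - 454 = 567037)
(m(-449) + 3754409)*(-2809857 + A) = (600 + 3754409)*(-2809857 + 567037) = 3755009*(-2242820) = -8421809285380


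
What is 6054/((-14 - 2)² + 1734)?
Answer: 3027/995 ≈ 3.0422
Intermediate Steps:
6054/((-14 - 2)² + 1734) = 6054/((-16)² + 1734) = 6054/(256 + 1734) = 6054/1990 = 6054*(1/1990) = 3027/995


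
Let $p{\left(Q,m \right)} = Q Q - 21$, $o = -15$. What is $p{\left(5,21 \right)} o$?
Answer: $-60$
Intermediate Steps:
$p{\left(Q,m \right)} = -21 + Q^{2}$ ($p{\left(Q,m \right)} = Q^{2} - 21 = -21 + Q^{2}$)
$p{\left(5,21 \right)} o = \left(-21 + 5^{2}\right) \left(-15\right) = \left(-21 + 25\right) \left(-15\right) = 4 \left(-15\right) = -60$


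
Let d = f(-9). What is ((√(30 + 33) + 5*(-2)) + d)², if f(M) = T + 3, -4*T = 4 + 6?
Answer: 613/4 - 57*√7 ≈ 2.4422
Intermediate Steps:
T = -5/2 (T = -(4 + 6)/4 = -¼*10 = -5/2 ≈ -2.5000)
f(M) = ½ (f(M) = -5/2 + 3 = ½)
d = ½ ≈ 0.50000
((√(30 + 33) + 5*(-2)) + d)² = ((√(30 + 33) + 5*(-2)) + ½)² = ((√63 - 10) + ½)² = ((3*√7 - 10) + ½)² = ((-10 + 3*√7) + ½)² = (-19/2 + 3*√7)²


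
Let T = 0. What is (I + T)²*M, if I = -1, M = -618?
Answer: -618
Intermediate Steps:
(I + T)²*M = (-1 + 0)²*(-618) = (-1)²*(-618) = 1*(-618) = -618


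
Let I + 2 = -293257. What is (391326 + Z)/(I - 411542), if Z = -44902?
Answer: -346424/704801 ≈ -0.49152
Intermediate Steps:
I = -293259 (I = -2 - 293257 = -293259)
(391326 + Z)/(I - 411542) = (391326 - 44902)/(-293259 - 411542) = 346424/(-704801) = 346424*(-1/704801) = -346424/704801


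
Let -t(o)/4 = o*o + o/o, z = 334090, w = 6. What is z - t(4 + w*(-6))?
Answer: 338190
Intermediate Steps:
t(o) = -4 - 4*o² (t(o) = -4*(o*o + o/o) = -4*(o² + 1) = -4*(1 + o²) = -4 - 4*o²)
z - t(4 + w*(-6)) = 334090 - (-4 - 4*(4 + 6*(-6))²) = 334090 - (-4 - 4*(4 - 36)²) = 334090 - (-4 - 4*(-32)²) = 334090 - (-4 - 4*1024) = 334090 - (-4 - 4096) = 334090 - 1*(-4100) = 334090 + 4100 = 338190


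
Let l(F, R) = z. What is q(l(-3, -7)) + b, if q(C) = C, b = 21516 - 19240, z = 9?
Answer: 2285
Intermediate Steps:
l(F, R) = 9
b = 2276
q(l(-3, -7)) + b = 9 + 2276 = 2285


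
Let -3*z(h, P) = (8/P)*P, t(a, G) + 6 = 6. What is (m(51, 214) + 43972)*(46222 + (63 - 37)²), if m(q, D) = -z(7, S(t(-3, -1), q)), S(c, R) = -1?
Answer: 6186971752/3 ≈ 2.0623e+9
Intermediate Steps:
t(a, G) = 0 (t(a, G) = -6 + 6 = 0)
z(h, P) = -8/3 (z(h, P) = -8/P*P/3 = -⅓*8 = -8/3)
m(q, D) = 8/3 (m(q, D) = -1*(-8/3) = 8/3)
(m(51, 214) + 43972)*(46222 + (63 - 37)²) = (8/3 + 43972)*(46222 + (63 - 37)²) = 131924*(46222 + 26²)/3 = 131924*(46222 + 676)/3 = (131924/3)*46898 = 6186971752/3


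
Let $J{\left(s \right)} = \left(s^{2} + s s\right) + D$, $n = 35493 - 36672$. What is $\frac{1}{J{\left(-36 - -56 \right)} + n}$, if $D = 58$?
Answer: $- \frac{1}{321} \approx -0.0031153$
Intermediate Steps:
$n = -1179$ ($n = 35493 - 36672 = -1179$)
$J{\left(s \right)} = 58 + 2 s^{2}$ ($J{\left(s \right)} = \left(s^{2} + s s\right) + 58 = \left(s^{2} + s^{2}\right) + 58 = 2 s^{2} + 58 = 58 + 2 s^{2}$)
$\frac{1}{J{\left(-36 - -56 \right)} + n} = \frac{1}{\left(58 + 2 \left(-36 - -56\right)^{2}\right) - 1179} = \frac{1}{\left(58 + 2 \left(-36 + 56\right)^{2}\right) - 1179} = \frac{1}{\left(58 + 2 \cdot 20^{2}\right) - 1179} = \frac{1}{\left(58 + 2 \cdot 400\right) - 1179} = \frac{1}{\left(58 + 800\right) - 1179} = \frac{1}{858 - 1179} = \frac{1}{-321} = - \frac{1}{321}$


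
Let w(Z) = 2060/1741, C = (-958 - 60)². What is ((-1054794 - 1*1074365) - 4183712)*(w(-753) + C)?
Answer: -11389947907835424/1741 ≈ -6.5422e+12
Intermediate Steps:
C = 1036324 (C = (-1018)² = 1036324)
w(Z) = 2060/1741 (w(Z) = 2060*(1/1741) = 2060/1741)
((-1054794 - 1*1074365) - 4183712)*(w(-753) + C) = ((-1054794 - 1*1074365) - 4183712)*(2060/1741 + 1036324) = ((-1054794 - 1074365) - 4183712)*(1804242144/1741) = (-2129159 - 4183712)*(1804242144/1741) = -6312871*1804242144/1741 = -11389947907835424/1741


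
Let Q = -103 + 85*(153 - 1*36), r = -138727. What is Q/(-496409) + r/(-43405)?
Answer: 68438139333/21546632645 ≈ 3.1763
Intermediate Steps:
Q = 9842 (Q = -103 + 85*(153 - 36) = -103 + 85*117 = -103 + 9945 = 9842)
Q/(-496409) + r/(-43405) = 9842/(-496409) - 138727/(-43405) = 9842*(-1/496409) - 138727*(-1/43405) = -9842/496409 + 138727/43405 = 68438139333/21546632645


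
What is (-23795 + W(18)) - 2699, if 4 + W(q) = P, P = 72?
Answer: -26426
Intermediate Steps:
W(q) = 68 (W(q) = -4 + 72 = 68)
(-23795 + W(18)) - 2699 = (-23795 + 68) - 2699 = -23727 - 2699 = -26426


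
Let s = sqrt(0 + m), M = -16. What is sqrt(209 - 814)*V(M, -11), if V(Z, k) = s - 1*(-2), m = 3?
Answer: 11*I*sqrt(5)*(2 + sqrt(3)) ≈ 91.796*I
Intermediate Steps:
s = sqrt(3) (s = sqrt(0 + 3) = sqrt(3) ≈ 1.7320)
V(Z, k) = 2 + sqrt(3) (V(Z, k) = sqrt(3) - 1*(-2) = sqrt(3) + 2 = 2 + sqrt(3))
sqrt(209 - 814)*V(M, -11) = sqrt(209 - 814)*(2 + sqrt(3)) = sqrt(-605)*(2 + sqrt(3)) = (11*I*sqrt(5))*(2 + sqrt(3)) = 11*I*sqrt(5)*(2 + sqrt(3))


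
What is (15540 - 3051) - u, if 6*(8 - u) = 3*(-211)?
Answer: 24751/2 ≈ 12376.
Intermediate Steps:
u = 227/2 (u = 8 - (-211)/2 = 8 - 1/6*(-633) = 8 + 211/2 = 227/2 ≈ 113.50)
(15540 - 3051) - u = (15540 - 3051) - 1*227/2 = 12489 - 227/2 = 24751/2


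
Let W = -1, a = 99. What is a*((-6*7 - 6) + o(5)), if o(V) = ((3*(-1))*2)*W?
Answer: -4158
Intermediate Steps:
o(V) = 6 (o(V) = ((3*(-1))*2)*(-1) = -3*2*(-1) = -6*(-1) = 6)
a*((-6*7 - 6) + o(5)) = 99*((-6*7 - 6) + 6) = 99*((-42 - 6) + 6) = 99*(-48 + 6) = 99*(-42) = -4158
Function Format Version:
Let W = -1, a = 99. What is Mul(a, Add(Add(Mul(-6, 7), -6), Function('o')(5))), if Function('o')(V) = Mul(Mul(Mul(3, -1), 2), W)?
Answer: -4158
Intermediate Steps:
Function('o')(V) = 6 (Function('o')(V) = Mul(Mul(Mul(3, -1), 2), -1) = Mul(Mul(-3, 2), -1) = Mul(-6, -1) = 6)
Mul(a, Add(Add(Mul(-6, 7), -6), Function('o')(5))) = Mul(99, Add(Add(Mul(-6, 7), -6), 6)) = Mul(99, Add(Add(-42, -6), 6)) = Mul(99, Add(-48, 6)) = Mul(99, -42) = -4158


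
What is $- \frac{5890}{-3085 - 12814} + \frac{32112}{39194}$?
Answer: $\frac{370700674}{311572703} \approx 1.1898$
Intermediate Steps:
$- \frac{5890}{-3085 - 12814} + \frac{32112}{39194} = - \frac{5890}{-15899} + 32112 \cdot \frac{1}{39194} = \left(-5890\right) \left(- \frac{1}{15899}\right) + \frac{16056}{19597} = \frac{5890}{15899} + \frac{16056}{19597} = \frac{370700674}{311572703}$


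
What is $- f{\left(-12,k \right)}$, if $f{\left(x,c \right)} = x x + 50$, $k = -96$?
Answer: $-194$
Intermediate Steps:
$f{\left(x,c \right)} = 50 + x^{2}$ ($f{\left(x,c \right)} = x^{2} + 50 = 50 + x^{2}$)
$- f{\left(-12,k \right)} = - (50 + \left(-12\right)^{2}) = - (50 + 144) = \left(-1\right) 194 = -194$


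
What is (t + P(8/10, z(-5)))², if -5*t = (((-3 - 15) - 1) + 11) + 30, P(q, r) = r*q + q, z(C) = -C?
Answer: 4/25 ≈ 0.16000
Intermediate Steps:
P(q, r) = q + q*r (P(q, r) = q*r + q = q + q*r)
t = -22/5 (t = -((((-3 - 15) - 1) + 11) + 30)/5 = -(((-18 - 1) + 11) + 30)/5 = -((-19 + 11) + 30)/5 = -(-8 + 30)/5 = -⅕*22 = -22/5 ≈ -4.4000)
(t + P(8/10, z(-5)))² = (-22/5 + (8/10)*(1 - 1*(-5)))² = (-22/5 + (8*(⅒))*(1 + 5))² = (-22/5 + (⅘)*6)² = (-22/5 + 24/5)² = (⅖)² = 4/25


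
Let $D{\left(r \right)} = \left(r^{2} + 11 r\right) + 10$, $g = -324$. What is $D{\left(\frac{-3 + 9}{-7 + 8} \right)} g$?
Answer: $-36288$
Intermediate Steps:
$D{\left(r \right)} = 10 + r^{2} + 11 r$
$D{\left(\frac{-3 + 9}{-7 + 8} \right)} g = \left(10 + \left(\frac{-3 + 9}{-7 + 8}\right)^{2} + 11 \frac{-3 + 9}{-7 + 8}\right) \left(-324\right) = \left(10 + \left(\frac{6}{1}\right)^{2} + 11 \cdot \frac{6}{1}\right) \left(-324\right) = \left(10 + \left(6 \cdot 1\right)^{2} + 11 \cdot 6 \cdot 1\right) \left(-324\right) = \left(10 + 6^{2} + 11 \cdot 6\right) \left(-324\right) = \left(10 + 36 + 66\right) \left(-324\right) = 112 \left(-324\right) = -36288$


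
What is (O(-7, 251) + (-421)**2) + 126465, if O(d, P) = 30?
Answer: 303736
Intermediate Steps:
(O(-7, 251) + (-421)**2) + 126465 = (30 + (-421)**2) + 126465 = (30 + 177241) + 126465 = 177271 + 126465 = 303736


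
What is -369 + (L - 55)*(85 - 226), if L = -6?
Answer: 8232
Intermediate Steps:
-369 + (L - 55)*(85 - 226) = -369 + (-6 - 55)*(85 - 226) = -369 - 61*(-141) = -369 + 8601 = 8232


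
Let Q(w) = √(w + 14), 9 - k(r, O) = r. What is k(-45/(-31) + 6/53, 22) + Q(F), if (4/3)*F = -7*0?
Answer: 12216/1643 + √14 ≈ 11.177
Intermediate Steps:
k(r, O) = 9 - r
F = 0 (F = 3*(-7*0)/4 = (¾)*0 = 0)
Q(w) = √(14 + w)
k(-45/(-31) + 6/53, 22) + Q(F) = (9 - (-45/(-31) + 6/53)) + √(14 + 0) = (9 - (-45*(-1/31) + 6*(1/53))) + √14 = (9 - (45/31 + 6/53)) + √14 = (9 - 1*2571/1643) + √14 = (9 - 2571/1643) + √14 = 12216/1643 + √14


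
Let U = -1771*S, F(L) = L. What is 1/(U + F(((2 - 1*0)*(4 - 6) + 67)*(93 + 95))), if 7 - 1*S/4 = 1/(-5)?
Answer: -5/195804 ≈ -2.5536e-5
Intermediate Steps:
S = 144/5 (S = 28 - 4/(-5) = 28 - 4*(-⅕) = 28 + ⅘ = 144/5 ≈ 28.800)
U = -255024/5 (U = -1771*144/5 = -255024/5 ≈ -51005.)
1/(U + F(((2 - 1*0)*(4 - 6) + 67)*(93 + 95))) = 1/(-255024/5 + ((2 - 1*0)*(4 - 6) + 67)*(93 + 95)) = 1/(-255024/5 + ((2 + 0)*(-2) + 67)*188) = 1/(-255024/5 + (2*(-2) + 67)*188) = 1/(-255024/5 + (-4 + 67)*188) = 1/(-255024/5 + 63*188) = 1/(-255024/5 + 11844) = 1/(-195804/5) = -5/195804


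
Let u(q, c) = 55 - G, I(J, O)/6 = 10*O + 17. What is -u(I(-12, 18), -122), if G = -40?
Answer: -95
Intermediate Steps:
I(J, O) = 102 + 60*O (I(J, O) = 6*(10*O + 17) = 6*(17 + 10*O) = 102 + 60*O)
u(q, c) = 95 (u(q, c) = 55 - 1*(-40) = 55 + 40 = 95)
-u(I(-12, 18), -122) = -1*95 = -95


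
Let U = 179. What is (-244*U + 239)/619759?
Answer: -43437/619759 ≈ -0.070087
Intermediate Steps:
(-244*U + 239)/619759 = (-244*179 + 239)/619759 = (-43676 + 239)*(1/619759) = -43437*1/619759 = -43437/619759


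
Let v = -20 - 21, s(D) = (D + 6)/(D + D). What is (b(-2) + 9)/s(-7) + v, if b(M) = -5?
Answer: 15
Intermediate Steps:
s(D) = (6 + D)/(2*D) (s(D) = (6 + D)/((2*D)) = (6 + D)*(1/(2*D)) = (6 + D)/(2*D))
v = -41
(b(-2) + 9)/s(-7) + v = (-5 + 9)/(((½)*(6 - 7)/(-7))) - 41 = 4/((½)*(-⅐)*(-1)) - 41 = 4/(1/14) - 41 = 14*4 - 41 = 56 - 41 = 15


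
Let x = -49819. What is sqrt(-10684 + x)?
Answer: I*sqrt(60503) ≈ 245.97*I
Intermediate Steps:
sqrt(-10684 + x) = sqrt(-10684 - 49819) = sqrt(-60503) = I*sqrt(60503)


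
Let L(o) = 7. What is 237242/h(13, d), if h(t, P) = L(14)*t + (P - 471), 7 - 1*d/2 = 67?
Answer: -118621/250 ≈ -474.48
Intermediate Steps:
d = -120 (d = 14 - 2*67 = 14 - 134 = -120)
h(t, P) = -471 + P + 7*t (h(t, P) = 7*t + (P - 471) = 7*t + (-471 + P) = -471 + P + 7*t)
237242/h(13, d) = 237242/(-471 - 120 + 7*13) = 237242/(-471 - 120 + 91) = 237242/(-500) = 237242*(-1/500) = -118621/250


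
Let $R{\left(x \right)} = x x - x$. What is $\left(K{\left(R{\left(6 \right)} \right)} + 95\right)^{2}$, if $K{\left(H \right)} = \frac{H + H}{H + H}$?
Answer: $9216$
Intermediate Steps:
$R{\left(x \right)} = x^{2} - x$
$K{\left(H \right)} = 1$ ($K{\left(H \right)} = \frac{2 H}{2 H} = 2 H \frac{1}{2 H} = 1$)
$\left(K{\left(R{\left(6 \right)} \right)} + 95\right)^{2} = \left(1 + 95\right)^{2} = 96^{2} = 9216$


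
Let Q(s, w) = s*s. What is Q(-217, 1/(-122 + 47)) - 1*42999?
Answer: 4090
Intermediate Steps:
Q(s, w) = s**2
Q(-217, 1/(-122 + 47)) - 1*42999 = (-217)**2 - 1*42999 = 47089 - 42999 = 4090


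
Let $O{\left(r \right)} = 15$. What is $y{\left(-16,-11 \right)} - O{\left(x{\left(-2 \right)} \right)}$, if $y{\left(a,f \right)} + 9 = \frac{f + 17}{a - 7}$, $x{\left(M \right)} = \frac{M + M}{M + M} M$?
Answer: $- \frac{558}{23} \approx -24.261$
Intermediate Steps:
$x{\left(M \right)} = M$ ($x{\left(M \right)} = \frac{2 M}{2 M} M = 2 M \frac{1}{2 M} M = 1 M = M$)
$y{\left(a,f \right)} = -9 + \frac{17 + f}{-7 + a}$ ($y{\left(a,f \right)} = -9 + \frac{f + 17}{a - 7} = -9 + \frac{17 + f}{-7 + a}$)
$y{\left(-16,-11 \right)} - O{\left(x{\left(-2 \right)} \right)} = \frac{80 - 11 - -144}{-7 - 16} - 15 = \frac{80 - 11 + 144}{-23} - 15 = \left(- \frac{1}{23}\right) 213 - 15 = - \frac{213}{23} - 15 = - \frac{558}{23}$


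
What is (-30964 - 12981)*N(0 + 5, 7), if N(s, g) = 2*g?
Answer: -615230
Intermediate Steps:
(-30964 - 12981)*N(0 + 5, 7) = (-30964 - 12981)*(2*7) = -43945*14 = -615230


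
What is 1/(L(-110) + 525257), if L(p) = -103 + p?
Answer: 1/525044 ≈ 1.9046e-6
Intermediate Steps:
1/(L(-110) + 525257) = 1/((-103 - 110) + 525257) = 1/(-213 + 525257) = 1/525044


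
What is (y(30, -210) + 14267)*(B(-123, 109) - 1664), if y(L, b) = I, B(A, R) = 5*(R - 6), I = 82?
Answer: -16487001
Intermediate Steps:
B(A, R) = -30 + 5*R (B(A, R) = 5*(-6 + R) = -30 + 5*R)
y(L, b) = 82
(y(30, -210) + 14267)*(B(-123, 109) - 1664) = (82 + 14267)*((-30 + 5*109) - 1664) = 14349*((-30 + 545) - 1664) = 14349*(515 - 1664) = 14349*(-1149) = -16487001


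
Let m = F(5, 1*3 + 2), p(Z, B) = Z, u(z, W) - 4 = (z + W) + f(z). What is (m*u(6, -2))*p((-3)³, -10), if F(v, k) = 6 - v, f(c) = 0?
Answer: -216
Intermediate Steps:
u(z, W) = 4 + W + z (u(z, W) = 4 + ((z + W) + 0) = 4 + ((W + z) + 0) = 4 + (W + z) = 4 + W + z)
m = 1 (m = 6 - 1*5 = 6 - 5 = 1)
(m*u(6, -2))*p((-3)³, -10) = (1*(4 - 2 + 6))*(-3)³ = (1*8)*(-27) = 8*(-27) = -216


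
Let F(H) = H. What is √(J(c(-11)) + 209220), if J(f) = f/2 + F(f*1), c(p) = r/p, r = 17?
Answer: 3*√11251262/22 ≈ 457.40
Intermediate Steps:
c(p) = 17/p
J(f) = 3*f/2 (J(f) = f/2 + f*1 = f/2 + f = 3*f/2)
√(J(c(-11)) + 209220) = √(3*(17/(-11))/2 + 209220) = √(3*(17*(-1/11))/2 + 209220) = √((3/2)*(-17/11) + 209220) = √(-51/22 + 209220) = √(4602789/22) = 3*√11251262/22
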